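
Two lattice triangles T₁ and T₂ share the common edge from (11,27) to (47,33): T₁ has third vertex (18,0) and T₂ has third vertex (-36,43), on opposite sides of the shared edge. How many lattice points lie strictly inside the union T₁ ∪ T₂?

The union is the simple quadrilateral with vertices (11,27), (18,0), (47,33), (-36,43) in order.
By the shoelace formula, twice the signed area is |(11·0 − 18·27) + (18·33 − 47·0) + (47·43 − (-36)·33) + ((-36)·27 − 11·43)| = 1872, so the area is 936.
Along each edge there are gcd(|Δx|,|Δy|)+1 lattice points, so counting each shared vertex once the boundary has gcd(7,27) + gcd(29,33) + gcd(83,10) + gcd(47,16) = 1+1+1+1 = 4.
By Pick's theorem I = A − B/2 + 1 = 936 − 4/2 + 1 = 935.

935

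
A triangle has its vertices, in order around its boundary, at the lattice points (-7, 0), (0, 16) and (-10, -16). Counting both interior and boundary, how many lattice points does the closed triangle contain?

35

The shoelace formula gives twice the area as |[(-7)·16 − 0·0] + [0·(-16) − (-10)·16] + [(-10)·0 − (-7)·(-16)]| = 64, so the area is 32.
Along each edge there are gcd(|Δx|,|Δy|)+1 lattice points, so counting each shared vertex once the boundary has gcd(7,16) + gcd(10,32) + gcd(3,16) = 1+2+1 = 4.
Pick's theorem gives I = A − B/2 + 1 = 32 − 4/2 + 1 = 31, so the closed region contains I + B = 31 + 4 = 35 lattice points.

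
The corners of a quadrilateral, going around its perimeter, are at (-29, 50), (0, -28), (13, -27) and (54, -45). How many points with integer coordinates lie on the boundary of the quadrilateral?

The number of boundary lattice points is Σ gcd(|Δx|,|Δy|) = gcd(29,78) + gcd(13,1) + gcd(41,18) + gcd(83,95) = 1+1+1+1 = 4.

4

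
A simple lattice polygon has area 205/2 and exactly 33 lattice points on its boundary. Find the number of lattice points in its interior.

87

Pick's theorem A = I + B/2 − 1 rearranges to I = A − B/2 + 1 = 205/2 − 33/2 + 1 = 87.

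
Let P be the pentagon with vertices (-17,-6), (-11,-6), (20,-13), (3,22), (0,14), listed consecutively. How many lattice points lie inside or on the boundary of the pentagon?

535

By the shoelace formula, twice the signed area is |((-17)·(-6) − (-11)·(-6)) + ((-11)·(-13) − 20·(-6)) + (20·22 − 3·(-13)) + (3·14 − 0·22) + (0·(-6) − (-17)·14)| = 1058, so the area is 529.
Along each edge there are gcd(|Δx|,|Δy|)+1 lattice points, so counting each shared vertex once the boundary has gcd(6,0) + gcd(31,7) + gcd(17,35) + gcd(3,8) + gcd(17,20) = 6+1+1+1+1 = 10.
Pick's theorem gives I = A − B/2 + 1 = 529 − 10/2 + 1 = 525, so the closed region contains I + B = 525 + 10 = 535 lattice points.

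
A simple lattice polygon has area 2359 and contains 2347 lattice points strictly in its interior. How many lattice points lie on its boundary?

Pick's theorem gives A = I + B/2 − 1, so B = 2(A − I + 1) = 2(2359 − 2347 + 1) = 26.

26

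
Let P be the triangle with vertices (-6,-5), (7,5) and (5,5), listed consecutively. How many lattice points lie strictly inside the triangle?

The shoelace formula gives twice the area as |((-6)·5 − 7·(-5)) + (7·5 − 5·5) + (5·(-5) − (-6)·5)| = 20, so the area is 10.
Summing gcd(|Δx|,|Δy|) over the edges gives the boundary count: gcd(13,10) + gcd(2,0) + gcd(11,10) = 1+2+1 = 4.
By Pick's theorem A = I + B/2 − 1, so I = 10 − 4/2 + 1 = 9.

9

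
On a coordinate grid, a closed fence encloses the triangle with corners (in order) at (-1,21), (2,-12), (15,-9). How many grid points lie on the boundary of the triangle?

The number of boundary lattice points is Σ gcd(|Δx|,|Δy|) = gcd(3,33) + gcd(13,3) + gcd(16,30) = 3+1+2 = 6.

6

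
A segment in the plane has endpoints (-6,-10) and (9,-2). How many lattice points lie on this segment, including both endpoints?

2

The number of lattice points on a segment between lattice points is gcd(|Δx|,|Δy|) + 1 = gcd(15,8) + 1 = 1 + 1 = 2.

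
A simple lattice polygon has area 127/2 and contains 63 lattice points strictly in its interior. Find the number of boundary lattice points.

3

Pick's theorem gives A = I + B/2 − 1, so B = 2(A − I + 1) = 2(127/2 − 63 + 1) = 3.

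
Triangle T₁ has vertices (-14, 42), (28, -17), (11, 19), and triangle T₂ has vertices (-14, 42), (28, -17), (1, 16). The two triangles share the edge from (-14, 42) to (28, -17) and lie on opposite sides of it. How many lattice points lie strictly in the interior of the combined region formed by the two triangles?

The union is the simple quadrilateral with vertices (-14, 42), (11, 19), (28, -17), (1, 16) in order.
The shoelace formula gives twice the area as |[(-14)·19 − 11·42] + [11·(-17) − 28·19] + [28·16 − 1·(-17)] + [1·42 − (-14)·16]| = 716, so the area is 358.
The number of boundary lattice points is Σ gcd(|Δx|,|Δy|) = gcd(25,23) + gcd(17,36) + gcd(27,33) + gcd(15,26) = 1+1+3+1 = 6.
By Pick's theorem I = A − B/2 + 1 = 358 − 6/2 + 1 = 356.

356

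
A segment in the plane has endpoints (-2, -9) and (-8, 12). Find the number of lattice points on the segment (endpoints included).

The number of lattice points on a segment between lattice points is gcd(|Δx|,|Δy|) + 1 = gcd(6,21) + 1 = 3 + 1 = 4.

4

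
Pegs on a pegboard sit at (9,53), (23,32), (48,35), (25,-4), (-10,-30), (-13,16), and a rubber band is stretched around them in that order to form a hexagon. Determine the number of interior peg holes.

2446

Using the shoelace formula, 2A = |(9·32 − 23·53) + (23·35 − 48·32) + (48·(-4) − 25·35) + (25·(-30) − (-10)·(-4)) + ((-10)·16 − (-13)·(-30)) + ((-13)·53 − 9·16)| = 4902, so the area is 2451.
Summing gcd(|Δx|,|Δy|) over the edges gives the boundary count: gcd(14,21) + gcd(25,3) + gcd(23,39) + gcd(35,26) + gcd(3,46) + gcd(22,37) = 7+1+1+1+1+1 = 12.
By Pick's theorem A = I + B/2 − 1, so I = 2451 − 12/2 + 1 = 2446.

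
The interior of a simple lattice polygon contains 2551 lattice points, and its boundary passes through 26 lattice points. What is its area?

2563

Pick's theorem states A = I + B/2 − 1, so A = 2551 + 26/2 − 1 = 2563.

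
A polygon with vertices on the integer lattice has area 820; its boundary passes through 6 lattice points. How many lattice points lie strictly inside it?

818

From Pick's theorem, I = A − B/2 + 1 = 820 − 6/2 + 1 = 818.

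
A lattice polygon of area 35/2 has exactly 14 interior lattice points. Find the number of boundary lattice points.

9

Pick's theorem gives A = I + B/2 − 1, so B = 2(A − I + 1) = 2(35/2 − 14 + 1) = 9.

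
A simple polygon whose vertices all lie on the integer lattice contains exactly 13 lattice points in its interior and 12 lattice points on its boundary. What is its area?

Pick's theorem states A = I + B/2 − 1, so A = 13 + 12/2 − 1 = 18.

18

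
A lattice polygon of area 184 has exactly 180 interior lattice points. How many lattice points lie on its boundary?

Pick's theorem gives A = I + B/2 − 1, so B = 2(A − I + 1) = 2(184 − 180 + 1) = 10.

10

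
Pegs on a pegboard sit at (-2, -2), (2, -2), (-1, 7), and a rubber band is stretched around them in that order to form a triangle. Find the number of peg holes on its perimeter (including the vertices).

The number of boundary lattice points is Σ gcd(|Δx|,|Δy|) = gcd(4,0) + gcd(3,9) + gcd(1,9) = 4+3+1 = 8.

8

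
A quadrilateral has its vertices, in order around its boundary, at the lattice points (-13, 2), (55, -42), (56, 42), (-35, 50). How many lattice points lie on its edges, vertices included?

8

The number of boundary lattice points is Σ gcd(|Δx|,|Δy|) = gcd(68,44) + gcd(1,84) + gcd(91,8) + gcd(22,48) = 4+1+1+2 = 8.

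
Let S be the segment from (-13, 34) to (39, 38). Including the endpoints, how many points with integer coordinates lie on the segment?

5

The number of lattice points on a segment between lattice points is gcd(|Δx|,|Δy|) + 1 = gcd(52,4) + 1 = 4 + 1 = 5.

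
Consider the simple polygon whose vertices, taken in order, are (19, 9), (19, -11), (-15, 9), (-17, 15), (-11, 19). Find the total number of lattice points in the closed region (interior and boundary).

The shoelace formula gives twice the area as |[19·(-11) − 19·9] + [19·9 − (-15)·(-11)] + [(-15)·15 − (-17)·9] + [(-17)·19 − (-11)·15] + [(-11)·9 − 19·19]| = 1064, so the area is 532.
The number of boundary lattice points is Σ gcd(|Δx|,|Δy|) = gcd(0,20) + gcd(34,20) + gcd(2,6) + gcd(6,4) + gcd(30,10) = 20+2+2+2+10 = 36.
Pick's theorem gives I = A − B/2 + 1 = 532 − 36/2 + 1 = 515, so the closed region contains I + B = 515 + 36 = 551 lattice points.

551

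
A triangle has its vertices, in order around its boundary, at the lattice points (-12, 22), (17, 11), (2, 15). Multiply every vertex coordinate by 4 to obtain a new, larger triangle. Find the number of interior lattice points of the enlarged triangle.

The shoelace formula gives twice the area as |[(-12)·11 − 17·22] + [17·15 − 2·11] + [2·22 − (-12)·15]| = 49, so the area is 24.5.
The number of boundary lattice points is Σ gcd(|Δx|,|Δy|) = gcd(29,11) + gcd(15,4) + gcd(14,7) = 1+1+7 = 9.
Scaling by 4 multiplies the area by 4² = 16 (so the new area is 392) and multiplies the boundary lattice-point count by 4, giving 36.
By Pick's theorem, the interior count of the dilated polygon is 392 − 36/2 + 1 = 375.

375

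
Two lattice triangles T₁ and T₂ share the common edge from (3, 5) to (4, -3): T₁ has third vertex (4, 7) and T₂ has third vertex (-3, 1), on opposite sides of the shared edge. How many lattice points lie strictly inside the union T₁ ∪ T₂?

The union is the simple quadrilateral with vertices (3, 5), (4, 7), (4, -3), (-3, 1) in order.
Using the shoelace formula, 2A = |(3·7 − 4·5) + (4·(-3) − 4·7) + (4·1 − (-3)·(-3)) + ((-3)·5 − 3·1)| = 62, so the area is 31.
Along each edge there are gcd(|Δx|,|Δy|)+1 lattice points, so counting each shared vertex once the boundary has gcd(1,2) + gcd(0,10) + gcd(7,4) + gcd(6,4) = 1+10+1+2 = 14.
By Pick's theorem I = A − B/2 + 1 = 31 − 14/2 + 1 = 25.

25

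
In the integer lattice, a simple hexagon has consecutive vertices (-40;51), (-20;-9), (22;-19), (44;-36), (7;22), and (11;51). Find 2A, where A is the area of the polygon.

Using the shoelace formula, 2A = |((-40)·(-9) − (-20)·51) + ((-20)·(-19) − 22·(-9)) + (22·(-36) − 44·(-19)) + (44·22 − 7·(-36)) + (7·51 − 11·22) + (11·51 − (-40)·51)| = 5938, so the area is 2969.

5938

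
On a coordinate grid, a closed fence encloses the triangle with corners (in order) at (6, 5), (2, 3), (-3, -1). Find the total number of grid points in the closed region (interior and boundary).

7

The shoelace formula gives twice the area as |[6·3 − 2·5] + [2·(-1) − (-3)·3] + [(-3)·5 − 6·(-1)]| = 6, so the area is 3.
The number of boundary lattice points is Σ gcd(|Δx|,|Δy|) = gcd(4,2) + gcd(5,4) + gcd(9,6) = 2+1+3 = 6.
Pick's theorem gives I = A − B/2 + 1 = 3 − 6/2 + 1 = 1, so the closed region contains I + B = 1 + 6 = 7 lattice points.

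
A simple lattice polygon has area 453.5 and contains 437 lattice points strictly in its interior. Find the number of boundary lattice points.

Pick's theorem gives A = I + B/2 − 1, so B = 2(A − I + 1) = 2(453.5 − 437 + 1) = 35.

35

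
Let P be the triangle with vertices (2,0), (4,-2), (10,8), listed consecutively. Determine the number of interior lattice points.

11

The shoelace formula gives twice the area as |[2·(-2) − 4·0] + [4·8 − 10·(-2)] + [10·0 − 2·8]| = 32, so the area is 16.
The number of boundary lattice points is Σ gcd(|Δx|,|Δy|) = gcd(2,2) + gcd(6,10) + gcd(8,8) = 2+2+8 = 12.
Pick's theorem gives I = A − B/2 + 1 = 16 − 12/2 + 1 = 11.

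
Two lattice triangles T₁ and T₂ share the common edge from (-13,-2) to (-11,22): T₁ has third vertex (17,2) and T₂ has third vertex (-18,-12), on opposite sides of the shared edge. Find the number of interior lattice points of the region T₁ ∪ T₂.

401

The union is the simple quadrilateral with vertices (-13,-2), (17,2), (-11,22), (-18,-12) in order.
Using the shoelace formula, 2A = |((-13)·2 − 17·(-2)) + (17·22 − (-11)·2) + ((-11)·(-12) − (-18)·22) + ((-18)·(-2) − (-13)·(-12))| = 812, so the area is 406.
The number of boundary lattice points is Σ gcd(|Δx|,|Δy|) = gcd(30,4) + gcd(28,20) + gcd(7,34) + gcd(5,10) = 2+4+1+5 = 12.
By Pick's theorem I = A − B/2 + 1 = 406 − 12/2 + 1 = 401.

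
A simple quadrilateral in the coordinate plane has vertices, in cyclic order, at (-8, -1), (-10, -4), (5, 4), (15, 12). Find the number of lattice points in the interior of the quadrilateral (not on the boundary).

By the shoelace formula, twice the signed area is |((-8)·(-4) − (-10)·(-1)) + ((-10)·4 − 5·(-4)) + (5·12 − 15·4) + (15·(-1) − (-8)·12)| = 83, so the area is 83/2.
Summing gcd(|Δx|,|Δy|) over the edges gives the boundary count: gcd(2,3) + gcd(15,8) + gcd(10,8) + gcd(23,13) = 1+1+2+1 = 5.
Pick's theorem gives I = A − B/2 + 1 = 83/2 − 5/2 + 1 = 40.

40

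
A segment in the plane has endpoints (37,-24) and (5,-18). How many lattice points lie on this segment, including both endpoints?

3

The number of lattice points on a segment between lattice points is gcd(|Δx|,|Δy|) + 1 = gcd(32,6) + 1 = 2 + 1 = 3.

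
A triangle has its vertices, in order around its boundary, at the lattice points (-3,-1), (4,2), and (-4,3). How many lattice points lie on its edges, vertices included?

Summing gcd(|Δx|,|Δy|) over the edges gives the boundary count: gcd(7,3) + gcd(8,1) + gcd(1,4) = 1+1+1 = 3.

3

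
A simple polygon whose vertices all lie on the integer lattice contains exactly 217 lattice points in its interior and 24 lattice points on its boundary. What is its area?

By Pick's theorem, A = I + B/2 − 1 = 217 + 24/2 − 1 = 228.

228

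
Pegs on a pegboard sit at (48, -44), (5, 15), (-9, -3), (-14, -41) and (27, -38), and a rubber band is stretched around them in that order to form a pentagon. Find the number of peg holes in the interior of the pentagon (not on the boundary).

The shoelace formula gives twice the area as |(48·15 − 5·(-44)) + (5·(-3) − (-9)·15) + ((-9)·(-41) − (-14)·(-3)) + ((-14)·(-38) − 27·(-41)) + (27·(-44) − 48·(-38))| = 3662, so the area is 1831.
The number of boundary lattice points is Σ gcd(|Δx|,|Δy|) = gcd(43,59) + gcd(14,18) + gcd(5,38) + gcd(41,3) + gcd(21,6) = 1+2+1+1+3 = 8.
Pick's theorem gives I = A − B/2 + 1 = 1831 − 8/2 + 1 = 1828.

1828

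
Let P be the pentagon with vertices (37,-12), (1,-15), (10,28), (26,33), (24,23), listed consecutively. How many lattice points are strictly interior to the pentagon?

1045

By the shoelace formula, twice the signed area is |[37·(-15) − 1·(-12)] + [1·28 − 10·(-15)] + [10·33 − 26·28] + [26·23 − 24·33] + [24·(-12) − 37·23]| = 2096, so the area is 1048.
Along each edge there are gcd(|Δx|,|Δy|)+1 lattice points, so counting each shared vertex once the boundary has gcd(36,3) + gcd(9,43) + gcd(16,5) + gcd(2,10) + gcd(13,35) = 3+1+1+2+1 = 8.
Pick's theorem gives I = A − B/2 + 1 = 1048 − 8/2 + 1 = 1045.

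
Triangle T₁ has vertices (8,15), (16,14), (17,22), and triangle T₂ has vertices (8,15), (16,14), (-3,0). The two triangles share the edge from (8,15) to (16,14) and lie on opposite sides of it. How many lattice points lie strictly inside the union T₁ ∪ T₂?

97

The union is the simple quadrilateral with vertices (8,15), (17,22), (16,14), (-3,0) in order.
By the shoelace formula, twice the signed area is |[8·22 − 17·15] + [17·14 − 16·22] + [16·0 − (-3)·14] + [(-3)·15 − 8·0]| = 196, so the area is 98.
Along each edge there are gcd(|Δx|,|Δy|)+1 lattice points, so counting each shared vertex once the boundary has gcd(9,7) + gcd(1,8) + gcd(19,14) + gcd(11,15) = 1+1+1+1 = 4.
By Pick's theorem I = A − B/2 + 1 = 98 − 4/2 + 1 = 97.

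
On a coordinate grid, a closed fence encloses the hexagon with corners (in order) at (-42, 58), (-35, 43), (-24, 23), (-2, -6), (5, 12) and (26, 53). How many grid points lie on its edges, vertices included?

The number of boundary lattice points is Σ gcd(|Δx|,|Δy|) = gcd(7,15) + gcd(11,20) + gcd(22,29) + gcd(7,18) + gcd(21,41) + gcd(68,5) = 1+1+1+1+1+1 = 6.

6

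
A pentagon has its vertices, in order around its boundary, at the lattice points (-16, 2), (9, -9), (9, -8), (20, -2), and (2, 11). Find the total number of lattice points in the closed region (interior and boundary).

The shoelace formula gives twice the area as |((-16)·(-9) − 9·2) + (9·(-8) − 9·(-9)) + (9·(-2) − 20·(-8)) + (20·11 − 2·(-2)) + (2·2 − (-16)·11)| = 681, so the area is 681/2.
The number of boundary lattice points is Σ gcd(|Δx|,|Δy|) = gcd(25,11) + gcd(0,1) + gcd(11,6) + gcd(18,13) + gcd(18,9) = 1+1+1+1+9 = 13.
Pick's theorem gives I = A − B/2 + 1 = 681/2 − 13/2 + 1 = 335, so the closed region contains I + B = 335 + 13 = 348 lattice points.

348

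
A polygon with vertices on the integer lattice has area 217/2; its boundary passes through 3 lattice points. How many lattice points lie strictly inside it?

Pick's theorem A = I + B/2 − 1 rearranges to I = A − B/2 + 1 = 217/2 − 3/2 + 1 = 108.

108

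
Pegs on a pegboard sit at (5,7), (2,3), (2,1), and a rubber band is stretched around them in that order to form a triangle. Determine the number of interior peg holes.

The shoelace formula gives twice the area as |(5·3 − 2·7) + (2·1 − 2·3) + (2·7 − 5·1)| = 6, so the area is 3.
Along each edge there are gcd(|Δx|,|Δy|)+1 lattice points, so counting each shared vertex once the boundary has gcd(3,4) + gcd(0,2) + gcd(3,6) = 1+2+3 = 6.
By Pick's theorem A = I + B/2 − 1, so I = 3 − 6/2 + 1 = 1.

1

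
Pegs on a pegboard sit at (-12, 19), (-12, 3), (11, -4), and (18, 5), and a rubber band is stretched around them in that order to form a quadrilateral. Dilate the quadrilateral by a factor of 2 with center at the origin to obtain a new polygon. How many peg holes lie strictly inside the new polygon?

Using the shoelace formula, 2A = |[(-12)·3 − (-12)·19] + [(-12)·(-4) − 11·3] + [11·5 − 18·(-4)] + [18·19 − (-12)·5]| = 736, so the area is 368.
Summing gcd(|Δx|,|Δy|) over the edges gives the boundary count: gcd(0,16) + gcd(23,7) + gcd(7,9) + gcd(30,14) = 16+1+1+2 = 20.
Scaling by 2 multiplies the area by 2² = 4 (so the new area is 1472) and multiplies the boundary lattice-point count by 2, giving 40.
By Pick's theorem, the interior count of the dilated polygon is 1472 − 40/2 + 1 = 1453.

1453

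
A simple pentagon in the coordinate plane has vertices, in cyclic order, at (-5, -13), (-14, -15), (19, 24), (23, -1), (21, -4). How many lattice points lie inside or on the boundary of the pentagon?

The shoelace formula gives twice the area as |((-5)·(-15) − (-14)·(-13)) + ((-14)·24 − 19·(-15)) + (19·(-1) − 23·24) + (23·(-4) − 21·(-1)) + (21·(-13) − (-5)·(-4))| = 1093, so the area is 546.5.
Along each edge there are gcd(|Δx|,|Δy|)+1 lattice points, so counting each shared vertex once the boundary has gcd(9,2) + gcd(33,39) + gcd(4,25) + gcd(2,3) + gcd(26,9) = 1+3+1+1+1 = 7.
Pick's theorem gives I = A − B/2 + 1 = 546.5 − 7/2 + 1 = 544, so the closed region contains I + B = 544 + 7 = 551 lattice points.

551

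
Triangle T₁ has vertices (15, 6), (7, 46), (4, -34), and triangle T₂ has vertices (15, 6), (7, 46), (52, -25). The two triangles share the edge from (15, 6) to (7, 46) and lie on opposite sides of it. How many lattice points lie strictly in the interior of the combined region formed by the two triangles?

995

The union is the simple quadrilateral with vertices (15, 6), (4, -34), (7, 46), (52, -25) in order.
The shoelace formula gives twice the area as |[15·(-34) − 4·6] + [4·46 − 7·(-34)] + [7·(-25) − 52·46] + [52·6 − 15·(-25)]| = 1992, so the area is 996.
The number of boundary lattice points is Σ gcd(|Δx|,|Δy|) = gcd(11,40) + gcd(3,80) + gcd(45,71) + gcd(37,31) = 1+1+1+1 = 4.
By Pick's theorem I = A − B/2 + 1 = 996 − 4/2 + 1 = 995.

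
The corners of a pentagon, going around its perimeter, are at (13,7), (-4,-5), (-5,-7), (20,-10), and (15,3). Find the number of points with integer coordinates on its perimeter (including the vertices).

6

Along each edge there are gcd(|Δx|,|Δy|)+1 lattice points, so counting each shared vertex once the boundary has gcd(17,12) + gcd(1,2) + gcd(25,3) + gcd(5,13) + gcd(2,4) = 1+1+1+1+2 = 6.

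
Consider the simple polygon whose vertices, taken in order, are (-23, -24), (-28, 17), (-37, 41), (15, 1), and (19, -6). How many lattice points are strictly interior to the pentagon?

1462

The shoelace formula gives twice the area as |[(-23)·17 − (-28)·(-24)] + [(-28)·41 − (-37)·17] + [(-37)·1 − 15·41] + [15·(-6) − 19·1] + [19·(-24) − (-23)·(-6)]| = 2937, so the area is 1468.5.
Summing gcd(|Δx|,|Δy|) over the edges gives the boundary count: gcd(5,41) + gcd(9,24) + gcd(52,40) + gcd(4,7) + gcd(42,18) = 1+3+4+1+6 = 15.
By Pick's theorem A = I + B/2 − 1, so I = 1468.5 − 15/2 + 1 = 1462.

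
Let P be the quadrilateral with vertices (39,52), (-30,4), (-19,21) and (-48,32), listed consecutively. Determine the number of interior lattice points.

1089

Using the shoelace formula, 2A = |(39·4 − (-30)·52) + ((-30)·21 − (-19)·4) + ((-19)·32 − (-48)·21) + ((-48)·52 − 39·32)| = 2182, so the area is 1091.
Along each edge there are gcd(|Δx|,|Δy|)+1 lattice points, so counting each shared vertex once the boundary has gcd(69,48) + gcd(11,17) + gcd(29,11) + gcd(87,20) = 3+1+1+1 = 6.
Pick's theorem gives I = A − B/2 + 1 = 1091 − 6/2 + 1 = 1089.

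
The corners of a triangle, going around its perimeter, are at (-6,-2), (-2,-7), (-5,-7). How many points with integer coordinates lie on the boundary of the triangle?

Along each edge there are gcd(|Δx|,|Δy|)+1 lattice points, so counting each shared vertex once the boundary has gcd(4,5) + gcd(3,0) + gcd(1,5) = 1+3+1 = 5.

5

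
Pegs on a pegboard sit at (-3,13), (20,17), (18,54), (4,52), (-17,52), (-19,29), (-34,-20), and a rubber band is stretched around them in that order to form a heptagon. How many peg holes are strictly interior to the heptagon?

1804

The shoelace formula gives twice the area as |((-3)·17 − 20·13) + (20·54 − 18·17) + (18·52 − 4·54) + (4·52 − (-17)·52) + ((-17)·29 − (-19)·52) + ((-19)·(-20) − (-34)·29) + ((-34)·13 − (-3)·(-20))| = 3634, so the area is 1817.
Along each edge there are gcd(|Δx|,|Δy|)+1 lattice points, so counting each shared vertex once the boundary has gcd(23,4) + gcd(2,37) + gcd(14,2) + gcd(21,0) + gcd(2,23) + gcd(15,49) + gcd(31,33) = 1+1+2+21+1+1+1 = 28.
Pick's theorem gives I = A − B/2 + 1 = 1817 − 28/2 + 1 = 1804.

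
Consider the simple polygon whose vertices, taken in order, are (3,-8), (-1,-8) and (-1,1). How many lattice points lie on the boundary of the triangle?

14

The number of boundary lattice points is Σ gcd(|Δx|,|Δy|) = gcd(4,0) + gcd(0,9) + gcd(4,9) = 4+9+1 = 14.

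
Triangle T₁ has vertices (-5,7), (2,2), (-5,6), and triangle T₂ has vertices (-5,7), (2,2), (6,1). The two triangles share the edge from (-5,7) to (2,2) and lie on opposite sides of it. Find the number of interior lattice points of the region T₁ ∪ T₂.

The union is the simple quadrilateral with vertices (-5,7), (-5,6), (2,2), (6,1) in order.
By the shoelace formula, twice the signed area is |[(-5)·6 − (-5)·7] + [(-5)·2 − 2·6] + [2·1 − 6·2] + [6·7 − (-5)·1]| = 20, so the area is 10.
The number of boundary lattice points is Σ gcd(|Δx|,|Δy|) = gcd(0,1) + gcd(7,4) + gcd(4,1) + gcd(11,6) = 1+1+1+1 = 4.
By Pick's theorem I = A − B/2 + 1 = 10 − 4/2 + 1 = 9.

9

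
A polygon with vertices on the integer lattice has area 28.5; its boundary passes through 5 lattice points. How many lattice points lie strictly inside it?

27

From Pick's theorem, I = A − B/2 + 1 = 28.5 − 5/2 + 1 = 27.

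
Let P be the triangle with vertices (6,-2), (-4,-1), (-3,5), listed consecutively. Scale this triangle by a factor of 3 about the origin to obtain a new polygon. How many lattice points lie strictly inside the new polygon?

271

Using the shoelace formula, 2A = |[6·(-1) − (-4)·(-2)] + [(-4)·5 − (-3)·(-1)] + [(-3)·(-2) − 6·5]| = 61, so the area is 61/2.
Along each edge there are gcd(|Δx|,|Δy|)+1 lattice points, so counting each shared vertex once the boundary has gcd(10,1) + gcd(1,6) + gcd(9,7) = 1+1+1 = 3.
Scaling by 3 multiplies the area by 3² = 9 (so the new area is 549/2) and multiplies the boundary lattice-point count by 3, giving 9.
By Pick's theorem, the interior count of the dilated polygon is 549/2 − 9/2 + 1 = 271.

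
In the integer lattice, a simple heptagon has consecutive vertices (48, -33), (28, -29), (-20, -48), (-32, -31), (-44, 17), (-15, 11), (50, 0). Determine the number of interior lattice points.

Using the shoelace formula, 2A = |[48·(-29) − 28·(-33)] + [28·(-48) − (-20)·(-29)] + [(-20)·(-31) − (-32)·(-48)] + [(-32)·17 − (-44)·(-31)] + [(-44)·11 − (-15)·17] + [(-15)·0 − 50·11] + [50·(-33) − 48·0]| = 7645, so the area is 3822.5.
The number of boundary lattice points is Σ gcd(|Δx|,|Δy|) = gcd(20,4) + gcd(48,19) + gcd(12,17) + gcd(12,48) + gcd(29,6) + gcd(65,11) + gcd(2,33) = 4+1+1+12+1+1+1 = 21.
By Pick's theorem A = I + B/2 − 1, so I = 3822.5 − 21/2 + 1 = 3813.

3813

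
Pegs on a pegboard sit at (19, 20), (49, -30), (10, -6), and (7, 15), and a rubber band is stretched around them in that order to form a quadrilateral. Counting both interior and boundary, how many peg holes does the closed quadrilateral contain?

758

Using the shoelace formula, 2A = |[19·(-30) − 49·20] + [49·(-6) − 10·(-30)] + [10·15 − 7·(-6)] + [7·20 − 19·15]| = 1497, so the area is 748.5.
The number of boundary lattice points is Σ gcd(|Δx|,|Δy|) = gcd(30,50) + gcd(39,24) + gcd(3,21) + gcd(12,5) = 10+3+3+1 = 17.
Pick's theorem gives I = A − B/2 + 1 = 748.5 − 17/2 + 1 = 741, so the closed region contains I + B = 741 + 17 = 758 lattice points.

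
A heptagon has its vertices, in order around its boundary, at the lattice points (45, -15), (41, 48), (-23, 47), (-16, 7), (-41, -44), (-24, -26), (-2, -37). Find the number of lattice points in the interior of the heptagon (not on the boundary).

4957

The shoelace formula gives twice the area as |[45·48 − 41·(-15)] + [41·47 − (-23)·48] + [(-23)·7 − (-16)·47] + [(-16)·(-44) − (-41)·7] + [(-41)·(-26) − (-24)·(-44)] + [(-24)·(-37) − (-2)·(-26)] + [(-2)·(-15) − 45·(-37)]| = 9929, so the area is 4964.5.
Along each edge there are gcd(|Δx|,|Δy|)+1 lattice points, so counting each shared vertex once the boundary has gcd(4,63) + gcd(64,1) + gcd(7,40) + gcd(25,51) + gcd(17,18) + gcd(22,11) + gcd(47,22) = 1+1+1+1+1+11+1 = 17.
Pick's theorem gives I = A − B/2 + 1 = 4964.5 − 17/2 + 1 = 4957.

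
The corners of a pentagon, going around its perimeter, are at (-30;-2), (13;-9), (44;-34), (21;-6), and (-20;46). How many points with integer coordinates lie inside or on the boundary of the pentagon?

1487

The shoelace formula gives twice the area as |((-30)·(-9) − 13·(-2)) + (13·(-34) − 44·(-9)) + (44·(-6) − 21·(-34)) + (21·46 − (-20)·(-6)) + ((-20)·(-2) − (-30)·46)| = 2966, so the area is 1483.
The number of boundary lattice points is Σ gcd(|Δx|,|Δy|) = gcd(43,7) + gcd(31,25) + gcd(23,28) + gcd(41,52) + gcd(10,48) = 1+1+1+1+2 = 6.
Pick's theorem gives I = A − B/2 + 1 = 1483 − 6/2 + 1 = 1481, so the closed region contains I + B = 1481 + 6 = 1487 lattice points.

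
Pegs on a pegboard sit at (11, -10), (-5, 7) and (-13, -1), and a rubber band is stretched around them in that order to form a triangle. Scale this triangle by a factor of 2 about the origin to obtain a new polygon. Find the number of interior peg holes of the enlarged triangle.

By the shoelace formula, twice the signed area is |(11·7 − (-5)·(-10)) + ((-5)·(-1) − (-13)·7) + ((-13)·(-10) − 11·(-1))| = 264, so the area is 132.
Along each edge there are gcd(|Δx|,|Δy|)+1 lattice points, so counting each shared vertex once the boundary has gcd(16,17) + gcd(8,8) + gcd(24,9) = 1+8+3 = 12.
Scaling by 2 multiplies the area by 2² = 4 (so the new area is 528) and multiplies the boundary lattice-point count by 2, giving 24.
By Pick's theorem, the interior count of the dilated polygon is 528 − 24/2 + 1 = 517.

517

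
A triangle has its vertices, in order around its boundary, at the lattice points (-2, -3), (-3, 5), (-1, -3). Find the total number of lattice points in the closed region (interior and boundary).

Using the shoelace formula, 2A = |((-2)·5 − (-3)·(-3)) + ((-3)·(-3) − (-1)·5) + ((-1)·(-3) − (-2)·(-3))| = 8, so the area is 4.
The number of boundary lattice points is Σ gcd(|Δx|,|Δy|) = gcd(1,8) + gcd(2,8) + gcd(1,0) = 1+2+1 = 4.
Pick's theorem gives I = A − B/2 + 1 = 4 − 4/2 + 1 = 3, so the closed region contains I + B = 3 + 4 = 7 lattice points.

7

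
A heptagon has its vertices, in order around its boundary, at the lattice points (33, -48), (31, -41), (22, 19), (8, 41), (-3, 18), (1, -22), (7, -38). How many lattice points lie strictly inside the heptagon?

1856

Using the shoelace formula, 2A = |(33·(-41) − 31·(-48)) + (31·19 − 22·(-41)) + (22·41 − 8·19) + (8·18 − (-3)·41) + ((-3)·(-22) − 1·18) + (1·(-38) − 7·(-22)) + (7·(-48) − 33·(-38))| = 3725, so the area is 3725/2.
Summing gcd(|Δx|,|Δy|) over the edges gives the boundary count: gcd(2,7) + gcd(9,60) + gcd(14,22) + gcd(11,23) + gcd(4,40) + gcd(6,16) + gcd(26,10) = 1+3+2+1+4+2+2 = 15.
By Pick's theorem A = I + B/2 − 1, so I = 3725/2 − 15/2 + 1 = 1856.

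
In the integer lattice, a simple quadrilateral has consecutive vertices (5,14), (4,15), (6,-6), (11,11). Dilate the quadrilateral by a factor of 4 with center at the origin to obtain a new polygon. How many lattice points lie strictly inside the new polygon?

1077

By the shoelace formula, twice the signed area is |[5·15 − 4·14] + [4·(-6) − 6·15] + [6·11 − 11·(-6)] + [11·14 − 5·11]| = 136, so the area is 68.
Summing gcd(|Δx|,|Δy|) over the edges gives the boundary count: gcd(1,1) + gcd(2,21) + gcd(5,17) + gcd(6,3) = 1+1+1+3 = 6.
Scaling by 4 multiplies the area by 4² = 16 (so the new area is 1088) and multiplies the boundary lattice-point count by 4, giving 24.
By Pick's theorem, the interior count of the dilated polygon is 1088 − 24/2 + 1 = 1077.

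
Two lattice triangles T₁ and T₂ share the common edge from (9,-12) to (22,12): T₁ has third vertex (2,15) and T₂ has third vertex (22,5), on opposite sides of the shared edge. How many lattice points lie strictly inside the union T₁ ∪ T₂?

301

The union is the simple quadrilateral with vertices (9,-12), (2,15), (22,12), (22,5) in order.
By the shoelace formula, twice the signed area is |[9·15 − 2·(-12)] + [2·12 − 22·15] + [22·5 − 22·12] + [22·(-12) − 9·5]| = 610, so the area is 305.
Along each edge there are gcd(|Δx|,|Δy|)+1 lattice points, so counting each shared vertex once the boundary has gcd(7,27) + gcd(20,3) + gcd(0,7) + gcd(13,17) = 1+1+7+1 = 10.
By Pick's theorem I = A − B/2 + 1 = 305 − 10/2 + 1 = 301.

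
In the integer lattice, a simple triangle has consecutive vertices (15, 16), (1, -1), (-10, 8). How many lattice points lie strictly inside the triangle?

By the shoelace formula, twice the signed area is |[15·(-1) − 1·16] + [1·8 − (-10)·(-1)] + [(-10)·16 − 15·8]| = 313, so the area is 313/2.
Along each edge there are gcd(|Δx|,|Δy|)+1 lattice points, so counting each shared vertex once the boundary has gcd(14,17) + gcd(11,9) + gcd(25,8) = 1+1+1 = 3.
By Pick's theorem A = I + B/2 − 1, so I = 313/2 − 3/2 + 1 = 156.

156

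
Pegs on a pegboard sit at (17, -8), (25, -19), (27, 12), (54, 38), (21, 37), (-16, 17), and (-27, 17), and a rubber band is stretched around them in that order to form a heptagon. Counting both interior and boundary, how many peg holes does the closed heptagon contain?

Using the shoelace formula, 2A = |[17·(-19) − 25·(-8)] + [25·12 − 27·(-19)] + [27·38 − 54·12] + [54·37 − 21·38] + [21·17 − (-16)·37] + [(-16)·17 − (-27)·17] + [(-27)·(-8) − 17·17]| = 3331, so the area is 1665.5.
Along each edge there are gcd(|Δx|,|Δy|)+1 lattice points, so counting each shared vertex once the boundary has gcd(8,11) + gcd(2,31) + gcd(27,26) + gcd(33,1) + gcd(37,20) + gcd(11,0) + gcd(44,25) = 1+1+1+1+1+11+1 = 17.
Pick's theorem gives I = A − B/2 + 1 = 1665.5 − 17/2 + 1 = 1658, so the closed region contains I + B = 1658 + 17 = 1675 lattice points.

1675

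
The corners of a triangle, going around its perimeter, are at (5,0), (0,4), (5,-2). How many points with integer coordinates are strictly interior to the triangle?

4

The shoelace formula gives twice the area as |(5·4 − 0·0) + (0·(-2) − 5·4) + (5·0 − 5·(-2))| = 10, so the area is 5.
Along each edge there are gcd(|Δx|,|Δy|)+1 lattice points, so counting each shared vertex once the boundary has gcd(5,4) + gcd(5,6) + gcd(0,2) = 1+1+2 = 4.
By Pick's theorem A = I + B/2 − 1, so I = 5 − 4/2 + 1 = 4.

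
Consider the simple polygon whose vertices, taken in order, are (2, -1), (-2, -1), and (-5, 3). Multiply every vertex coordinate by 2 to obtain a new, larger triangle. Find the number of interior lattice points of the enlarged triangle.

27

By the shoelace formula, twice the signed area is |[2·(-1) − (-2)·(-1)] + [(-2)·3 − (-5)·(-1)] + [(-5)·(-1) − 2·3]| = 16, so the area is 8.
Summing gcd(|Δx|,|Δy|) over the edges gives the boundary count: gcd(4,0) + gcd(3,4) + gcd(7,4) = 4+1+1 = 6.
Scaling by 2 multiplies the area by 2² = 4 (so the new area is 32) and multiplies the boundary lattice-point count by 2, giving 12.
By Pick's theorem, the interior count of the dilated polygon is 32 − 12/2 + 1 = 27.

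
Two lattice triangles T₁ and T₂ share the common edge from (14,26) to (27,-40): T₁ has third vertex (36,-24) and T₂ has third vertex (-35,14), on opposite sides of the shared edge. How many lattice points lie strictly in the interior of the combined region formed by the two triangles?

2094

The union is the simple quadrilateral with vertices (14,26), (36,-24), (27,-40), (-35,14) in order.
The shoelace formula gives twice the area as |(14·(-24) − 36·26) + (36·(-40) − 27·(-24)) + (27·14 − (-35)·(-40)) + ((-35)·26 − 14·14)| = 4192, so the area is 2096.
The number of boundary lattice points is Σ gcd(|Δx|,|Δy|) = gcd(22,50) + gcd(9,16) + gcd(62,54) + gcd(49,12) = 2+1+2+1 = 6.
By Pick's theorem I = A − B/2 + 1 = 2096 − 6/2 + 1 = 2094.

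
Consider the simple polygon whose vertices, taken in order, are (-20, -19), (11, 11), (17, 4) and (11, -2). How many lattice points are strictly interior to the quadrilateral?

The shoelace formula gives twice the area as |[(-20)·11 − 11·(-19)] + [11·4 − 17·11] + [17·(-2) − 11·4] + [11·(-19) − (-20)·(-2)]| = 481, so the area is 481/2.
Summing gcd(|Δx|,|Δy|) over the edges gives the boundary count: gcd(31,30) + gcd(6,7) + gcd(6,6) + gcd(31,17) = 1+1+6+1 = 9.
Pick's theorem gives I = A − B/2 + 1 = 481/2 − 9/2 + 1 = 237.

237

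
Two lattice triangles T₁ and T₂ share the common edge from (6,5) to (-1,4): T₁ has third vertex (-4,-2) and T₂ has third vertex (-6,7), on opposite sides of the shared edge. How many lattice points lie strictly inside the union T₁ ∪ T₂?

The union is the simple quadrilateral with vertices (6,5), (-4,-2), (-1,4), (-6,7) in order.
The shoelace formula gives twice the area as |[6·(-2) − (-4)·5] + [(-4)·4 − (-1)·(-2)] + [(-1)·7 − (-6)·4] + [(-6)·5 − 6·7]| = 65, so the area is 65/2.
Summing gcd(|Δx|,|Δy|) over the edges gives the boundary count: gcd(10,7) + gcd(3,6) + gcd(5,3) + gcd(12,2) = 1+3+1+2 = 7.
By Pick's theorem I = A − B/2 + 1 = 65/2 − 7/2 + 1 = 30.

30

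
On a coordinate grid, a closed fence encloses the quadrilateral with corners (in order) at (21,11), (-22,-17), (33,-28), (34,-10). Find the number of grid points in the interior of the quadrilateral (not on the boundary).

Using the shoelace formula, 2A = |(21·(-17) − (-22)·11) + ((-22)·(-28) − 33·(-17)) + (33·(-10) − 34·(-28)) + (34·11 − 21·(-10))| = 2268, so the area is 1134.
Summing gcd(|Δx|,|Δy|) over the edges gives the boundary count: gcd(43,28) + gcd(55,11) + gcd(1,18) + gcd(13,21) = 1+11+1+1 = 14.
By Pick's theorem A = I + B/2 − 1, so I = 1134 − 14/2 + 1 = 1128.

1128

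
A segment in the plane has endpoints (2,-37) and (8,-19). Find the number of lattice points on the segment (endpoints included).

The number of lattice points on a segment between lattice points is gcd(|Δx|,|Δy|) + 1 = gcd(6,18) + 1 = 6 + 1 = 7.

7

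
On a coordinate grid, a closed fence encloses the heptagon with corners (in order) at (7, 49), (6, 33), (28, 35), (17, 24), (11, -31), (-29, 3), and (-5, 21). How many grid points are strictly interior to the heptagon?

1659

By the shoelace formula, twice the signed area is |(7·33 − 6·49) + (6·35 − 28·33) + (28·24 − 17·35) + (17·(-31) − 11·24) + (11·3 − (-29)·(-31)) + ((-29)·21 − (-5)·3) + ((-5)·49 − 7·21)| = 3343, so the area is 1671.5.
The number of boundary lattice points is Σ gcd(|Δx|,|Δy|) = gcd(1,16) + gcd(22,2) + gcd(11,11) + gcd(6,55) + gcd(40,34) + gcd(24,18) + gcd(12,28) = 1+2+11+1+2+6+4 = 27.
By Pick's theorem A = I + B/2 − 1, so I = 1671.5 − 27/2 + 1 = 1659.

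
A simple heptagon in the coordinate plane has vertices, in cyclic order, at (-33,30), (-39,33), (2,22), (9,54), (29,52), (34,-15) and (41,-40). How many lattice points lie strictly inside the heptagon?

2530

Using the shoelace formula, 2A = |((-33)·33 − (-39)·30) + ((-39)·22 − 2·33) + (2·54 − 9·22) + (9·52 − 29·54) + (29·(-15) − 34·52) + (34·(-40) − 41·(-15)) + (41·30 − (-33)·(-40))| = 5069, so the area is 2534.5.
Along each edge there are gcd(|Δx|,|Δy|)+1 lattice points, so counting each shared vertex once the boundary has gcd(6,3) + gcd(41,11) + gcd(7,32) + gcd(20,2) + gcd(5,67) + gcd(7,25) + gcd(74,70) = 3+1+1+2+1+1+2 = 11.
Pick's theorem gives I = A − B/2 + 1 = 2534.5 − 11/2 + 1 = 2530.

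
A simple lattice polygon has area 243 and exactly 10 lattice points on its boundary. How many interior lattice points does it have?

From Pick's theorem, I = A − B/2 + 1 = 243 − 10/2 + 1 = 239.

239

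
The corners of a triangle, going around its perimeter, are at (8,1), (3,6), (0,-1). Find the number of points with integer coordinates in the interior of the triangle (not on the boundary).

The shoelace formula gives twice the area as |(8·6 − 3·1) + (3·(-1) − 0·6) + (0·1 − 8·(-1))| = 50, so the area is 25.
Summing gcd(|Δx|,|Δy|) over the edges gives the boundary count: gcd(5,5) + gcd(3,7) + gcd(8,2) = 5+1+2 = 8.
Pick's theorem gives I = A − B/2 + 1 = 25 − 8/2 + 1 = 22.

22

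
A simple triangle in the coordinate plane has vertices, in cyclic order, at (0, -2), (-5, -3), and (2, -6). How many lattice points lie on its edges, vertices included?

Along each edge there are gcd(|Δx|,|Δy|)+1 lattice points, so counting each shared vertex once the boundary has gcd(5,1) + gcd(7,3) + gcd(2,4) = 1+1+2 = 4.

4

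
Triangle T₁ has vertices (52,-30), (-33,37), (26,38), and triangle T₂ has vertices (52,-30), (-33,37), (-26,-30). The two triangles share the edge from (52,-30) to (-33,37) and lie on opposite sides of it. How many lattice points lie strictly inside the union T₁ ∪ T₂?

4592

The union is the simple quadrilateral with vertices (52,-30), (26,38), (-33,37), (-26,-30) in order.
Using the shoelace formula, 2A = |(52·38 − 26·(-30)) + (26·37 − (-33)·38) + ((-33)·(-30) − (-26)·37) + ((-26)·(-30) − 52·(-30))| = 9264, so the area is 4632.
Along each edge there are gcd(|Δx|,|Δy|)+1 lattice points, so counting each shared vertex once the boundary has gcd(26,68) + gcd(59,1) + gcd(7,67) + gcd(78,0) = 2+1+1+78 = 82.
By Pick's theorem I = A − B/2 + 1 = 4632 − 82/2 + 1 = 4592.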